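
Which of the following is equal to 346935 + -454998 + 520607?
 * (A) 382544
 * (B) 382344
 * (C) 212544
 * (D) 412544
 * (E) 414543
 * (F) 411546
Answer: D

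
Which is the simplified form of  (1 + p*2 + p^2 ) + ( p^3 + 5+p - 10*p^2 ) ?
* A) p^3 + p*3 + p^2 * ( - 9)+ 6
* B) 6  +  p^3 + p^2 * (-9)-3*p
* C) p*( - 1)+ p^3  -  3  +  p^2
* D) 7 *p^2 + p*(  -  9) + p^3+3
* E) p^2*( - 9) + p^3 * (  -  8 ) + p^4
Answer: A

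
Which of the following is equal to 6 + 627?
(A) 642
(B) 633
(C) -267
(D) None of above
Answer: B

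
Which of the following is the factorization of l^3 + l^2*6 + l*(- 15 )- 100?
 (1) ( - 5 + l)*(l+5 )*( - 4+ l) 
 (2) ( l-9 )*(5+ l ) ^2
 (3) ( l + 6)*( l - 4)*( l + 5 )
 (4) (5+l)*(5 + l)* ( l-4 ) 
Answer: 4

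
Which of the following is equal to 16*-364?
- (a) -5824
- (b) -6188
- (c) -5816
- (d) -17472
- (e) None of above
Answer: a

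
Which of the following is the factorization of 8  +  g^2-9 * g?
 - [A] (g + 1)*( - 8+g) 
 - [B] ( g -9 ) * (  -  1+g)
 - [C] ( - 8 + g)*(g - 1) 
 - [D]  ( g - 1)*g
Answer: C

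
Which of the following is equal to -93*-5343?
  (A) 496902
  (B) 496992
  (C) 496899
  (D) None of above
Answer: C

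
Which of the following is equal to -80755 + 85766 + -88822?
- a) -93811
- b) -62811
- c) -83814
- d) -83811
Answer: d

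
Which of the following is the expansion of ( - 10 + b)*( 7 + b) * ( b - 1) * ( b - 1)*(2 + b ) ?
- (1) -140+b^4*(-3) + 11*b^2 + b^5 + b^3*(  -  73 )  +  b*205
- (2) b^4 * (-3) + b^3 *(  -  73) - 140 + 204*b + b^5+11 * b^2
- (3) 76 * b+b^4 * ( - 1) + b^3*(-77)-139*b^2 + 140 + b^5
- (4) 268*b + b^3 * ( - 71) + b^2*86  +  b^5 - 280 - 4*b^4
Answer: 2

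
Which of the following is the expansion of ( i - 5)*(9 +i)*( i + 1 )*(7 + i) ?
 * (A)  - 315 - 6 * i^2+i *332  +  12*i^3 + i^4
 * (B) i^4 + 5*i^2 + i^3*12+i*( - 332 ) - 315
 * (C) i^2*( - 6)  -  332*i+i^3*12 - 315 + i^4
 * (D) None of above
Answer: C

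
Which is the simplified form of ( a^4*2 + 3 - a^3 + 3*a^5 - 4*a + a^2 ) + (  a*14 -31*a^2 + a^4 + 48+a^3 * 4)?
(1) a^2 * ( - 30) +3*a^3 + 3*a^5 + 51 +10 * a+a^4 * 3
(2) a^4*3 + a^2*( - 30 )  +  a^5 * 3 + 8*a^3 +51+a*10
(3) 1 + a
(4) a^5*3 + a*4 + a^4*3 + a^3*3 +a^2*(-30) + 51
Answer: 1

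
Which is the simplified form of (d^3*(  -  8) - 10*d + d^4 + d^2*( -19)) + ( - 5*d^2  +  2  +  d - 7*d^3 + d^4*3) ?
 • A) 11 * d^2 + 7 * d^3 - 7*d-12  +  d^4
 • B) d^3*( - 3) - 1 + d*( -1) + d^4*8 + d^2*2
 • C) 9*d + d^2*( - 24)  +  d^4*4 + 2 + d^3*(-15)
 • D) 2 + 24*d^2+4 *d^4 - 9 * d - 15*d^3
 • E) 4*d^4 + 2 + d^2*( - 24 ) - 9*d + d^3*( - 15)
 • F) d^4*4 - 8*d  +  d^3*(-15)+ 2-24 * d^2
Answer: E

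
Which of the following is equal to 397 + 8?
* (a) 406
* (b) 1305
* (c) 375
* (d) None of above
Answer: d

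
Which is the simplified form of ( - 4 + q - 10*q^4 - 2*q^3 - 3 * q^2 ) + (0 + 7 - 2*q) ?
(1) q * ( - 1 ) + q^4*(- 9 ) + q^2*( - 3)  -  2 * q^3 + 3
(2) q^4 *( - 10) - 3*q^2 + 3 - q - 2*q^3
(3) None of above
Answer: 2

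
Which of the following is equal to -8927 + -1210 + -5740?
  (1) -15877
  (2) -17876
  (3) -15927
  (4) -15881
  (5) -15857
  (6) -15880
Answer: 1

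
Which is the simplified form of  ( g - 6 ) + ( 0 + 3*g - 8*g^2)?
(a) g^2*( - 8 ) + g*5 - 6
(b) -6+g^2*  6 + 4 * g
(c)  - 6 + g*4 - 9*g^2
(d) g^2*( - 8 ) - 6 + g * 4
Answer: d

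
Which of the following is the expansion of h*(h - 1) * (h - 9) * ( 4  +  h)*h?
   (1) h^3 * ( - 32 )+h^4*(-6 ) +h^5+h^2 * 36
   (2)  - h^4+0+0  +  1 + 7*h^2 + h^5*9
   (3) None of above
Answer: 3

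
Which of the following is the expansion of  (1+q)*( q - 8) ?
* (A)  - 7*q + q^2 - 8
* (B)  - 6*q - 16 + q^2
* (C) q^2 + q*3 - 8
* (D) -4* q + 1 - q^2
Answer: A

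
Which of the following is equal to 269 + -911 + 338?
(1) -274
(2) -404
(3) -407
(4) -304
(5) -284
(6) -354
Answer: 4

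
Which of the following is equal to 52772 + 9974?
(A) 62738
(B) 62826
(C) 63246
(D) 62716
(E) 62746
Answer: E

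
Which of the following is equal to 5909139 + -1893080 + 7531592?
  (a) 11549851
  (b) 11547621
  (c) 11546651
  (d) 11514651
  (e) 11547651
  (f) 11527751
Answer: e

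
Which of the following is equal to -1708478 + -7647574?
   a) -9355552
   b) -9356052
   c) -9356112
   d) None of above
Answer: b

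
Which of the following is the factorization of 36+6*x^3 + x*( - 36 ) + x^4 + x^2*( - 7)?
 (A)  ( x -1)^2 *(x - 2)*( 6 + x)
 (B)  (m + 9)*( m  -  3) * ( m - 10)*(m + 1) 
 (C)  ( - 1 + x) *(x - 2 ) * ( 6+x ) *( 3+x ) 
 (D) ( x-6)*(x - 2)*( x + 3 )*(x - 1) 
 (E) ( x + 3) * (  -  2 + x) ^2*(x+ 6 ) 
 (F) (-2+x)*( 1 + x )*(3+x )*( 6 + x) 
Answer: C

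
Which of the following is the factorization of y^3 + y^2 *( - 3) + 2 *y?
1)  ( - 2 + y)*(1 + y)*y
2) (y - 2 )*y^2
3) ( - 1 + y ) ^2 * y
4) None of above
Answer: 4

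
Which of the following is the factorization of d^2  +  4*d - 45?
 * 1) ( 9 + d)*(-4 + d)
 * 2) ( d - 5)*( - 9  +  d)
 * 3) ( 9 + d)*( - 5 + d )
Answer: 3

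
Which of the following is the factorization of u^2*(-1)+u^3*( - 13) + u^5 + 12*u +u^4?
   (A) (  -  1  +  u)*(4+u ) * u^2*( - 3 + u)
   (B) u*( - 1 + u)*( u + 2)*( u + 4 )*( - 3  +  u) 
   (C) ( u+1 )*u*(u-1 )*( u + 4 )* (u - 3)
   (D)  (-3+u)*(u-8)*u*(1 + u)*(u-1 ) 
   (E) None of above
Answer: C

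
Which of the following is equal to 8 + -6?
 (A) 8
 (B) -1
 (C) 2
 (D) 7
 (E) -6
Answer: C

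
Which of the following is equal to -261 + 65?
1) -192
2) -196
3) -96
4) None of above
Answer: 2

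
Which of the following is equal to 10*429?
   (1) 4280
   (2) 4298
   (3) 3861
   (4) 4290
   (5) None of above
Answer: 4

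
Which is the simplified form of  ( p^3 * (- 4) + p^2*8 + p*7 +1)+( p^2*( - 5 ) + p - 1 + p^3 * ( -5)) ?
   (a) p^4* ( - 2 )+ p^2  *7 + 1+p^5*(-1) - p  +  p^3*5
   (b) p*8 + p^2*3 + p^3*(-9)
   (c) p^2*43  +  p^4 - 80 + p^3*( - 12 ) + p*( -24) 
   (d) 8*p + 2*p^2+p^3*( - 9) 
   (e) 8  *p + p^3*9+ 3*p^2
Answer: b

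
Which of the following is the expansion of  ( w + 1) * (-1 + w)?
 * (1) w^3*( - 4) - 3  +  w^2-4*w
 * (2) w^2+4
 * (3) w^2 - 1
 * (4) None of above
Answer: 3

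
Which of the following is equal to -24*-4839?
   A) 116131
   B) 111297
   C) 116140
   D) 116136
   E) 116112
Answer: D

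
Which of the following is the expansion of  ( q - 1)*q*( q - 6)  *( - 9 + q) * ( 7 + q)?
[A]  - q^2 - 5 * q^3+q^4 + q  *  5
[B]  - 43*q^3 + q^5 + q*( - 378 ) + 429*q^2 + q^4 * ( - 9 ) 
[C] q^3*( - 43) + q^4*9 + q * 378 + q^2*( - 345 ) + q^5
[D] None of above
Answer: B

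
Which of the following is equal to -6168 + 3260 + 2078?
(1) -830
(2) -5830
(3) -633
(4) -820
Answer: 1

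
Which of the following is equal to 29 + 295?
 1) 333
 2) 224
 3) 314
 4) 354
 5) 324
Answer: 5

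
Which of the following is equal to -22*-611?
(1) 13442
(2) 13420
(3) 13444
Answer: 1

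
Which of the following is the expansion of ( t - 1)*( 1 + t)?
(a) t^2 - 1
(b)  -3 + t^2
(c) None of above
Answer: a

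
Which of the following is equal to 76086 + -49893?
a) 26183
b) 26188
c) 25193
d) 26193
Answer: d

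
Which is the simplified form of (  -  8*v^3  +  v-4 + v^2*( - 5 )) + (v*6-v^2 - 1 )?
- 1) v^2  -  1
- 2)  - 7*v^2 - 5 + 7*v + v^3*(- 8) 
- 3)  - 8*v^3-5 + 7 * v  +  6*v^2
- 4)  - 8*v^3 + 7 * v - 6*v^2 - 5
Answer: 4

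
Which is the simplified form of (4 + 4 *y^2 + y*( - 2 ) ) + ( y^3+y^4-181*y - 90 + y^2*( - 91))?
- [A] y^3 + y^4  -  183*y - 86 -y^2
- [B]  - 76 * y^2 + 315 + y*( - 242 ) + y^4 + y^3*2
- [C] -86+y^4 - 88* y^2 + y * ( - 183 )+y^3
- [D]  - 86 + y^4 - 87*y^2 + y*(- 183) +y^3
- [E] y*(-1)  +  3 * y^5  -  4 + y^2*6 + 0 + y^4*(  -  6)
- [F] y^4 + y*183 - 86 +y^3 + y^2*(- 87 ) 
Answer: D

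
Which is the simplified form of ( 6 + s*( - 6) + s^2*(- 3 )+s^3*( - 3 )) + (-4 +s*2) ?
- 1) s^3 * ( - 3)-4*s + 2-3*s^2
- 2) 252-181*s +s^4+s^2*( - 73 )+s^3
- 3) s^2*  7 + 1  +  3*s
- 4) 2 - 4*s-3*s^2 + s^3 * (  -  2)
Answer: 1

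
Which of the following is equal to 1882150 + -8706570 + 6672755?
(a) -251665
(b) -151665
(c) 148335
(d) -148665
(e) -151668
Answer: b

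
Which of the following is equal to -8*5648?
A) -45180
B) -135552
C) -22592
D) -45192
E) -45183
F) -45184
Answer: F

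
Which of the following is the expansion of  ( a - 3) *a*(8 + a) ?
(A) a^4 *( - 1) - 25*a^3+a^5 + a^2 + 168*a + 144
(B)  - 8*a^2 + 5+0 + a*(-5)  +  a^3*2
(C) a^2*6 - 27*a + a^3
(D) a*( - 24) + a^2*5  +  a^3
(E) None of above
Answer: D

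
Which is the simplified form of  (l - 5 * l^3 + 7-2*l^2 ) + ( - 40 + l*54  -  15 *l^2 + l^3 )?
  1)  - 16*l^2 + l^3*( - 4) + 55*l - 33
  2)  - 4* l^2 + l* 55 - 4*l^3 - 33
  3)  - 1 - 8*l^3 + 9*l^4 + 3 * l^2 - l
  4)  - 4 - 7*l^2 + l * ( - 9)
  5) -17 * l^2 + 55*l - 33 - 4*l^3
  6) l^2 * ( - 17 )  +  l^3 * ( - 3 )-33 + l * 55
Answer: 5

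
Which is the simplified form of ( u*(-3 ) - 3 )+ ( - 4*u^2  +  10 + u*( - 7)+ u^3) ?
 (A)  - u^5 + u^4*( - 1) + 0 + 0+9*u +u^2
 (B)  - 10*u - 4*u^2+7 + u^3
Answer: B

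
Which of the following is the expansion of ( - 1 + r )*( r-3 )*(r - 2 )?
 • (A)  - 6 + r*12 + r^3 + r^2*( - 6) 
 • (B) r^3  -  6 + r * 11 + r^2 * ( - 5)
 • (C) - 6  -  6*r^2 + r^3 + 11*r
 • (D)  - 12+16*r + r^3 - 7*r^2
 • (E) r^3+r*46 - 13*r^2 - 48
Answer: C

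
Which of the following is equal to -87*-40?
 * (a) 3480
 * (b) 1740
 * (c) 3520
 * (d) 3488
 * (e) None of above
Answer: a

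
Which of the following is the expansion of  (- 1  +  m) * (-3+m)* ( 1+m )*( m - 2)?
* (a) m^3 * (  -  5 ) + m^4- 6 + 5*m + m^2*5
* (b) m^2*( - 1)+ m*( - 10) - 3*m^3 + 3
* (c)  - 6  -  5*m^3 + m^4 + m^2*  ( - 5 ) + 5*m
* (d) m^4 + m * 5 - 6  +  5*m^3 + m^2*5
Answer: a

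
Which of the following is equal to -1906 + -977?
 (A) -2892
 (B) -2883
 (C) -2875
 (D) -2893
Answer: B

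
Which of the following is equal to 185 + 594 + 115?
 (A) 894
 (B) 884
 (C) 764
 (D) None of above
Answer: A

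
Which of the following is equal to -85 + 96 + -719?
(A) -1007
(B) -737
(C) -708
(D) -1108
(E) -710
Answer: C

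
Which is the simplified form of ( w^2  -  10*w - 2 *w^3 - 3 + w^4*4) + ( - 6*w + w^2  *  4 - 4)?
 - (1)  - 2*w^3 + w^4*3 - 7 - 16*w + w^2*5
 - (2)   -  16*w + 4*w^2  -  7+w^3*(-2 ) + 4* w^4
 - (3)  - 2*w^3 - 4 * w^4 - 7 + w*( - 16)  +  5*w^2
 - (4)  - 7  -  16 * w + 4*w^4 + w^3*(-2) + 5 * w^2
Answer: 4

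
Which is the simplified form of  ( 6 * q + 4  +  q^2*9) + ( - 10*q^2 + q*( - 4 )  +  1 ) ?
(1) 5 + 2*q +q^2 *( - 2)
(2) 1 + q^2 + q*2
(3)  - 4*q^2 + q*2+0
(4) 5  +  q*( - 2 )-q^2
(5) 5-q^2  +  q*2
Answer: 5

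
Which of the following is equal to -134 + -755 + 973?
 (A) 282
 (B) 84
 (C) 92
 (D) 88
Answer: B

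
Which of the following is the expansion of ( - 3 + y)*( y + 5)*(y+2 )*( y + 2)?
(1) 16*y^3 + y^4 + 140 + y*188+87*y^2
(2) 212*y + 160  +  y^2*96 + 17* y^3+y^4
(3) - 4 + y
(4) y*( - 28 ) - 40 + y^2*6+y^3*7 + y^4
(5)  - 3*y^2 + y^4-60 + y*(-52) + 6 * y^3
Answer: 5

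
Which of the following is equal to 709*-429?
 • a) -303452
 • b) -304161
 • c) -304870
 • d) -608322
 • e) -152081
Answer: b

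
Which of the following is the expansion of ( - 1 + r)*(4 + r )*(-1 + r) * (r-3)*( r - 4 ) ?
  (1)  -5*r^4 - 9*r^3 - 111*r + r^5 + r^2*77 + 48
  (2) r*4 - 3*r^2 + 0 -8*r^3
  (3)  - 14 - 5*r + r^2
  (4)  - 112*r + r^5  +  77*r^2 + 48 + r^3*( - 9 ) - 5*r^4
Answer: 4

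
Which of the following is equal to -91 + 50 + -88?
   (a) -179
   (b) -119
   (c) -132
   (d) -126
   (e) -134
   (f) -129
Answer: f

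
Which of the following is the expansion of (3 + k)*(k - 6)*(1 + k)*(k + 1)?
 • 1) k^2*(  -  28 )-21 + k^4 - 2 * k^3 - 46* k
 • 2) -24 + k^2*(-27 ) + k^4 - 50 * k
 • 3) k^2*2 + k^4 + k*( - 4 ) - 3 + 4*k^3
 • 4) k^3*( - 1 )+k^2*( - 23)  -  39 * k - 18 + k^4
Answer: 4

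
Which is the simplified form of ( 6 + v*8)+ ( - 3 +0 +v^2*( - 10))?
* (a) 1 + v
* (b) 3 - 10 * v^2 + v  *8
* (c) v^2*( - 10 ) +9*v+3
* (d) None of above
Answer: b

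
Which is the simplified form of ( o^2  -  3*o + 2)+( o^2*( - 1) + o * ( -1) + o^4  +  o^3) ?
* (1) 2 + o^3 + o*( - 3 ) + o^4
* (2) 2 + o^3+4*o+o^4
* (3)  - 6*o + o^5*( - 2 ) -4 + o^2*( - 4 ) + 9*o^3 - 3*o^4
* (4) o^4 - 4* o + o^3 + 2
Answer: 4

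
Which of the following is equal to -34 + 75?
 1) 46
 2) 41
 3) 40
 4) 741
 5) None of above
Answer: 2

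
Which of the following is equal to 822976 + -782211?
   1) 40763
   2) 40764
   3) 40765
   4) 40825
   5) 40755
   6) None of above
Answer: 3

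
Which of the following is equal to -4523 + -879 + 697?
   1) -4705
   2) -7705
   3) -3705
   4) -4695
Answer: 1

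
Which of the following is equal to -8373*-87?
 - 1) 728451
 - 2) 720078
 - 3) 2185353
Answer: 1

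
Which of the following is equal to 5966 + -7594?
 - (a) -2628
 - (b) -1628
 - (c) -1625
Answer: b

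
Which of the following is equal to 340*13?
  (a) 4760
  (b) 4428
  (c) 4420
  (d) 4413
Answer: c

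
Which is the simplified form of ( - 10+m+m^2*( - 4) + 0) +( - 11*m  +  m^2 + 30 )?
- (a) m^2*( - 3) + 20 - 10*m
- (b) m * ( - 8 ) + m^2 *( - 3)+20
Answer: a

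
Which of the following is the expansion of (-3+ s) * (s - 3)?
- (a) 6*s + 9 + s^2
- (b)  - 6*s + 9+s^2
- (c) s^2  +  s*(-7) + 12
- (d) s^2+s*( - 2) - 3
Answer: b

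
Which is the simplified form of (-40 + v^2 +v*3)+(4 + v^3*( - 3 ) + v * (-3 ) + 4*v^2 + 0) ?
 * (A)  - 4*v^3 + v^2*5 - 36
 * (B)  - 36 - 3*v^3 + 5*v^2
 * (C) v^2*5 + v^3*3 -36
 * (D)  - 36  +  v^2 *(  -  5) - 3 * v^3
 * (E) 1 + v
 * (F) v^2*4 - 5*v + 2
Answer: B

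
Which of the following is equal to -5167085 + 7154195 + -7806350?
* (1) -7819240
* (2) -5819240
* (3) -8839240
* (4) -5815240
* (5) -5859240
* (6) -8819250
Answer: 2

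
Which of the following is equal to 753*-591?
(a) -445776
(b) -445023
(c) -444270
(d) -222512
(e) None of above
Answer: b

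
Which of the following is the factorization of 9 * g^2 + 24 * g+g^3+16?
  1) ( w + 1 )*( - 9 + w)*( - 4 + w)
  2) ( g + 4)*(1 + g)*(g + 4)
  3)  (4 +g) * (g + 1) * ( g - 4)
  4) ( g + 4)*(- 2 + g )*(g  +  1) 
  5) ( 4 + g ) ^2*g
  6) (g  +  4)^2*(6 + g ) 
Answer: 2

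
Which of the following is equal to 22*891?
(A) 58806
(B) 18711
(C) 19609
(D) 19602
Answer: D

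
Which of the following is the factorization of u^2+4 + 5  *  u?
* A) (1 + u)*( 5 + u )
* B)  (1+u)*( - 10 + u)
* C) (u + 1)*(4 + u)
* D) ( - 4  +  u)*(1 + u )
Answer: C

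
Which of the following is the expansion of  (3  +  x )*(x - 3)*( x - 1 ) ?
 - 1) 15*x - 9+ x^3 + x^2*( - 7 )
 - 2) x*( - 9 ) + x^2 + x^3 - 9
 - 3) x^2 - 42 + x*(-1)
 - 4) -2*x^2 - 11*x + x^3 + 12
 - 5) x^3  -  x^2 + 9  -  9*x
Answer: 5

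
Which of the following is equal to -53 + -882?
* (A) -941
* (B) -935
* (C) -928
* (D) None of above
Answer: B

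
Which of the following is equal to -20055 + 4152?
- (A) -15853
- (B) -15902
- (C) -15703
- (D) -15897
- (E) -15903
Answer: E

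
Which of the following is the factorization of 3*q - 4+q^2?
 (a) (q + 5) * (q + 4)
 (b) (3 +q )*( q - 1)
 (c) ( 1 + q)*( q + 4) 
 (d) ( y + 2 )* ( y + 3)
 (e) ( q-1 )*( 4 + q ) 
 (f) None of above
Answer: e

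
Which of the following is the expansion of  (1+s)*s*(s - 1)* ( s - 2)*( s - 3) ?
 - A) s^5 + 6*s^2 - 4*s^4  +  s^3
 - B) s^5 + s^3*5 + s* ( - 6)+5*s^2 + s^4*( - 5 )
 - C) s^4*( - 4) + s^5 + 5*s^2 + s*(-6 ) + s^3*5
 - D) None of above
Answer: B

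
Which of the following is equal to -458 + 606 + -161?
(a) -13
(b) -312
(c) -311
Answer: a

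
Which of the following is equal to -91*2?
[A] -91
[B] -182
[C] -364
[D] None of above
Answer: B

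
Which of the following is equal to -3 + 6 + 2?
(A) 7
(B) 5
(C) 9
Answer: B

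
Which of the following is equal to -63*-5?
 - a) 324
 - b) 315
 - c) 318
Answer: b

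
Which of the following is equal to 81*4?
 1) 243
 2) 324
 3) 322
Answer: 2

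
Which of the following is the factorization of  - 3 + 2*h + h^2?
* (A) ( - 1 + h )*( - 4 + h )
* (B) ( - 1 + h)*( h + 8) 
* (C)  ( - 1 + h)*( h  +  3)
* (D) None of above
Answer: C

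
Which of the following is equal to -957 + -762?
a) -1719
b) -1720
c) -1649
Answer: a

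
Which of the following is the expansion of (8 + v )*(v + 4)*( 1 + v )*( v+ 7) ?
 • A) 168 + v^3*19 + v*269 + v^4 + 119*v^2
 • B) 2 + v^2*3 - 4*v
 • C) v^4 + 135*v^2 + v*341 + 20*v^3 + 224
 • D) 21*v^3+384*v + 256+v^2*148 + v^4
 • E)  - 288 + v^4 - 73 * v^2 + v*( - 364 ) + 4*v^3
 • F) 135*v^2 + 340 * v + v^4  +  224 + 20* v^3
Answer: F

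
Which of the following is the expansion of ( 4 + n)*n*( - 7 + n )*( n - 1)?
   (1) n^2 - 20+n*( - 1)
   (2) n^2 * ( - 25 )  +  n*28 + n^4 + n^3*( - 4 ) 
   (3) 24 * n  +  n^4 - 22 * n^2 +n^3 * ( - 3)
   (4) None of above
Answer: 2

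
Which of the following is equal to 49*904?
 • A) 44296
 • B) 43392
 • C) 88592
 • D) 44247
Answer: A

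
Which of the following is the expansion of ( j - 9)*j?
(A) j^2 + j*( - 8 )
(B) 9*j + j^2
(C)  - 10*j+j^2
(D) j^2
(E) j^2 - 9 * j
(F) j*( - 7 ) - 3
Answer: E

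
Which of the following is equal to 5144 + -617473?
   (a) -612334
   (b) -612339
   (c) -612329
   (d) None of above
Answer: c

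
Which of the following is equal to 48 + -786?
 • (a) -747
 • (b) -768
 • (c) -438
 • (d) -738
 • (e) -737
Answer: d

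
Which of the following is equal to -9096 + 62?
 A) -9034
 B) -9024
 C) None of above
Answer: A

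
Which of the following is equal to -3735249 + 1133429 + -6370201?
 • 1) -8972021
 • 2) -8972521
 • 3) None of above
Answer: 1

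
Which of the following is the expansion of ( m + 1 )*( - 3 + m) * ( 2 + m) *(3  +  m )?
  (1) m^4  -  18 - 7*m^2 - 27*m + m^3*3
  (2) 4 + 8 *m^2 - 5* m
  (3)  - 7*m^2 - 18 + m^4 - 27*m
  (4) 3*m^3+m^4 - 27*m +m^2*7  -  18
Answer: 1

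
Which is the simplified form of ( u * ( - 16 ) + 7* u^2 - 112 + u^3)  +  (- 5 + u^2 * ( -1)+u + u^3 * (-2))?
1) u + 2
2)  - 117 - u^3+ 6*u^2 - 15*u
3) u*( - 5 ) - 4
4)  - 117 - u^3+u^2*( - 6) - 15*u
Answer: 2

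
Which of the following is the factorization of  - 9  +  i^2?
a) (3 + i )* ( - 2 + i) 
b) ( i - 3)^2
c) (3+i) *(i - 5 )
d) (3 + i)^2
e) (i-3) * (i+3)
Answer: e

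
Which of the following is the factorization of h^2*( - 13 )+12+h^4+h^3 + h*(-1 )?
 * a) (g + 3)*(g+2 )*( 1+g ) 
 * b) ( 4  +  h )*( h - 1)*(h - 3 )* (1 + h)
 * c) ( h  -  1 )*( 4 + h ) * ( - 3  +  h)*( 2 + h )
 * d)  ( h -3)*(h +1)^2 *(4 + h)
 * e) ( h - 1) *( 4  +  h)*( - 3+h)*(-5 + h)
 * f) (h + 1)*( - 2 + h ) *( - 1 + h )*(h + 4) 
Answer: b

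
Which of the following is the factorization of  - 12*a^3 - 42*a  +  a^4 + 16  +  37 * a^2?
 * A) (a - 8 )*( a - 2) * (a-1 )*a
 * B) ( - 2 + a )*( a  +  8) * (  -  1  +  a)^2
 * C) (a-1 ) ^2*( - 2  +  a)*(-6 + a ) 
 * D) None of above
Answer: D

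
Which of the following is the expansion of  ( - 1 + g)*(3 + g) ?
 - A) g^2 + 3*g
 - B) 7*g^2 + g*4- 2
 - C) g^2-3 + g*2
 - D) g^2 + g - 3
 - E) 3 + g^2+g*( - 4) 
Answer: C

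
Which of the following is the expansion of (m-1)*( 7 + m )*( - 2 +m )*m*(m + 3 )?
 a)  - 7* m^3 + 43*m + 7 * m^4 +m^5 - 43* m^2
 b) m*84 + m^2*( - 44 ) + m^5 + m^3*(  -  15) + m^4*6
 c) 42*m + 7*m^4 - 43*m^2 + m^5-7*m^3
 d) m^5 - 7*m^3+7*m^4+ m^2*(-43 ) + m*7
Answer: c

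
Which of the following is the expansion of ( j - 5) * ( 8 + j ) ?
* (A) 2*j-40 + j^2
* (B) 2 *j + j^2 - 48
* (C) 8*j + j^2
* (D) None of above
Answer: D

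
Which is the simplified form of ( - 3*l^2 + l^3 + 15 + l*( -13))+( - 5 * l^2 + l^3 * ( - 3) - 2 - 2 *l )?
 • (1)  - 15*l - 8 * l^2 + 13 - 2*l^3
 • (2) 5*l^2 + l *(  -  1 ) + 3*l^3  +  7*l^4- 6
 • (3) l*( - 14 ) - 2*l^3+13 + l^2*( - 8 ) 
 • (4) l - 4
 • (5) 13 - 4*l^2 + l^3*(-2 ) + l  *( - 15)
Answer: 1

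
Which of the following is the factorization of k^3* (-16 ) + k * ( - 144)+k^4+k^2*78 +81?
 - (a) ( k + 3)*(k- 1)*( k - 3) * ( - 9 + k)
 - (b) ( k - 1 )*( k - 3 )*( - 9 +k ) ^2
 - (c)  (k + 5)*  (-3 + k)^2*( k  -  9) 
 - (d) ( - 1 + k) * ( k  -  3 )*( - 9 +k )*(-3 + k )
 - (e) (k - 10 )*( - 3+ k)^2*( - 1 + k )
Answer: d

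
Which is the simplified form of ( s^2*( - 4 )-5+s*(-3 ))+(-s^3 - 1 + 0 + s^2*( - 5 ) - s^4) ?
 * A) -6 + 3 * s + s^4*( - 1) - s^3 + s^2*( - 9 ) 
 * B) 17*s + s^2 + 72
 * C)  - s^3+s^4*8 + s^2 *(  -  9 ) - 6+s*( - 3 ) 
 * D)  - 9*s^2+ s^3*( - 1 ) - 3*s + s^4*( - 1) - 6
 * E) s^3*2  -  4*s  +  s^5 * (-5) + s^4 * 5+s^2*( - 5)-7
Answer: D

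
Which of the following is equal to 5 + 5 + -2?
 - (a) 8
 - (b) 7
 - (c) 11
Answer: a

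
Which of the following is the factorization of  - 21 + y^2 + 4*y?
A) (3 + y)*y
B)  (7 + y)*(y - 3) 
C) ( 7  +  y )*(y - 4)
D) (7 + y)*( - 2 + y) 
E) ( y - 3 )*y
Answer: B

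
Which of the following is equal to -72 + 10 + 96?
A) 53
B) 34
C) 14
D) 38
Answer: B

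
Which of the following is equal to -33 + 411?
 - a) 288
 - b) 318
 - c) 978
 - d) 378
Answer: d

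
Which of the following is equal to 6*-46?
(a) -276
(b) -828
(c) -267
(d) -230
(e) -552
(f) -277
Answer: a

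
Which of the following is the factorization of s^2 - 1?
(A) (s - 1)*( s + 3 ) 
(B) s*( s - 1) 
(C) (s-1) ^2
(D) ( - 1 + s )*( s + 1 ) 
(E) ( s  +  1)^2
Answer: D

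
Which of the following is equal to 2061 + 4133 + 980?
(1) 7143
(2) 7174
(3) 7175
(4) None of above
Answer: 2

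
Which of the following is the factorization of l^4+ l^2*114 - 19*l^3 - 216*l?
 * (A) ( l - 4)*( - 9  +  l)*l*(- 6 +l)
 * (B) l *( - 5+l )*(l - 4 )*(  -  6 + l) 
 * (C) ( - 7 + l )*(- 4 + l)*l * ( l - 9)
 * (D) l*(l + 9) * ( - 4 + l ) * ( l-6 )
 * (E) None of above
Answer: A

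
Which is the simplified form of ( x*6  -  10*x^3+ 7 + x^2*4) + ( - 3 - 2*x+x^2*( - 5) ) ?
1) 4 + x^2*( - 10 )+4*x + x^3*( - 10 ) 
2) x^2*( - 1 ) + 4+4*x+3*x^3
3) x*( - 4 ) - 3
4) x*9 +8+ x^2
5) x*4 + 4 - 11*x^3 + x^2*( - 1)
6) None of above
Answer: 6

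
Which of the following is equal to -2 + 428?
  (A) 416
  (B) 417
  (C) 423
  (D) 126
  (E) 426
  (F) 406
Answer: E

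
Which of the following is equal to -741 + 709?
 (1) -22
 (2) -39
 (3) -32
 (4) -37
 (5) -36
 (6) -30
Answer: 3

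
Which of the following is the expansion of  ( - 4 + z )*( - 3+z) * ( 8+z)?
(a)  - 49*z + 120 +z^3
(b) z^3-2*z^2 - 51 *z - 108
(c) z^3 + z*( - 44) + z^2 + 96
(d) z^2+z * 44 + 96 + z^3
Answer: c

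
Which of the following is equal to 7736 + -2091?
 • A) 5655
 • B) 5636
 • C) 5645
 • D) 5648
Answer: C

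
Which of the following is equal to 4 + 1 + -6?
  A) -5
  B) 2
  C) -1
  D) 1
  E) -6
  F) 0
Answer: C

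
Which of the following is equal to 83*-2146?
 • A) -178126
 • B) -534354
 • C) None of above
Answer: C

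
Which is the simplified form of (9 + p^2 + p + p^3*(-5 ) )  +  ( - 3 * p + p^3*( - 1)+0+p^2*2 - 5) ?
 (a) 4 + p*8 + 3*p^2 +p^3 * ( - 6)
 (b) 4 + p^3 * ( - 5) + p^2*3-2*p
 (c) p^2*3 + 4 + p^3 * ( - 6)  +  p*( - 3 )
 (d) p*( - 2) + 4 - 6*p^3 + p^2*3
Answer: d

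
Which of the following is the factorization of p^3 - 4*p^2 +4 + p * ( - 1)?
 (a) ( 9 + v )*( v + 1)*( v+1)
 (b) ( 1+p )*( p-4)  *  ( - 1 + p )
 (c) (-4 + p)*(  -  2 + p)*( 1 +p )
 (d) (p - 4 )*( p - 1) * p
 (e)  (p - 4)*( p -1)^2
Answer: b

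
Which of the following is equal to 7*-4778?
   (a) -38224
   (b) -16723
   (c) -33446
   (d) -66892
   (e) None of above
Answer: c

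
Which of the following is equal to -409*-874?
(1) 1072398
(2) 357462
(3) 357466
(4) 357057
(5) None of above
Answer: 3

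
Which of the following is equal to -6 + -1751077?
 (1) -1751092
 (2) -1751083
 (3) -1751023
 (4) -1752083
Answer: 2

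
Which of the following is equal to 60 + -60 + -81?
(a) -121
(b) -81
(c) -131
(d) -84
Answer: b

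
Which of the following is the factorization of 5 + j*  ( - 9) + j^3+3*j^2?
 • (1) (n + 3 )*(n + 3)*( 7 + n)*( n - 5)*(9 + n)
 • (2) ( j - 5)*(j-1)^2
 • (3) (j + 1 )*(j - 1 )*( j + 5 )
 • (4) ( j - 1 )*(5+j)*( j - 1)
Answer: 4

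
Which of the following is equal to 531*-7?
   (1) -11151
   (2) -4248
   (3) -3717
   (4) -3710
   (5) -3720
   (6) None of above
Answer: 3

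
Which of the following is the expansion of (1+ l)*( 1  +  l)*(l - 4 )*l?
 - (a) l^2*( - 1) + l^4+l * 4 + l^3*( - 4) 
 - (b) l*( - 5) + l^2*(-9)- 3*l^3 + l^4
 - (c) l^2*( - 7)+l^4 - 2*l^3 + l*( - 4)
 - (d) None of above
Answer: c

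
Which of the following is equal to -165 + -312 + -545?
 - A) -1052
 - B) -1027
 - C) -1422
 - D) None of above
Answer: D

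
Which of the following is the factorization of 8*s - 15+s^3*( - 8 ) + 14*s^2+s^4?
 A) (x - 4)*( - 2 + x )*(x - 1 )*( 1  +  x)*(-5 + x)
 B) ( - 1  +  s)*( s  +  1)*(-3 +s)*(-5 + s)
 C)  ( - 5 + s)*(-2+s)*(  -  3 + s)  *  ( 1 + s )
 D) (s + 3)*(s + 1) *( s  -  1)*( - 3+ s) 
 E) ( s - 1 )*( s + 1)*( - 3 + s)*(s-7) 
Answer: B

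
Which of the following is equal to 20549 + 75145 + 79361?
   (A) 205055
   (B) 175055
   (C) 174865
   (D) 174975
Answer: B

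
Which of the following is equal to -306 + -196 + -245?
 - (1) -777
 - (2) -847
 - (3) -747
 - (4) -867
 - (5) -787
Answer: 3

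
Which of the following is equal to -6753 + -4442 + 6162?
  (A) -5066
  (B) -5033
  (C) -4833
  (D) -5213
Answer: B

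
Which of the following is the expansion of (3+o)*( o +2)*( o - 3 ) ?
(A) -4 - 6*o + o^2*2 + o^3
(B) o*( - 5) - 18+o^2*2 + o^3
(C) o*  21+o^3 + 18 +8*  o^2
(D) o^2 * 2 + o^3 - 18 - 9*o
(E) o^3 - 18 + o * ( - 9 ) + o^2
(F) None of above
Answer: D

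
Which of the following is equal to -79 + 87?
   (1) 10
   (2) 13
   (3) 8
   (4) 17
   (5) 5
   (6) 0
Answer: 3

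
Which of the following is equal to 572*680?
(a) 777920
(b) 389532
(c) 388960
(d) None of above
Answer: c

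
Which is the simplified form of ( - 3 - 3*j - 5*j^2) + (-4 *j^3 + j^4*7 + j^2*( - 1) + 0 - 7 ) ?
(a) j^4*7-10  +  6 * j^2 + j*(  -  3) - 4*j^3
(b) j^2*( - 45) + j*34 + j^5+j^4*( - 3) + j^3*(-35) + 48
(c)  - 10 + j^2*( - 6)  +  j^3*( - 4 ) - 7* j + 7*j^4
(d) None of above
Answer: d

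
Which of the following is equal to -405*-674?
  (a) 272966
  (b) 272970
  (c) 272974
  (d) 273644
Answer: b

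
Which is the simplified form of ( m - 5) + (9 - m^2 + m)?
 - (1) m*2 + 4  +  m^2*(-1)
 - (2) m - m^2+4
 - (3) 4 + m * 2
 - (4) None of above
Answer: 1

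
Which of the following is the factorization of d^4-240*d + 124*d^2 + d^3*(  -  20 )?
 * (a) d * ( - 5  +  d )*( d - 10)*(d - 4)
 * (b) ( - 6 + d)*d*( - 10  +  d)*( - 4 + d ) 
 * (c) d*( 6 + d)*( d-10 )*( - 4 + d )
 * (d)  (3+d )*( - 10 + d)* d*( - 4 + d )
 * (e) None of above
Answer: b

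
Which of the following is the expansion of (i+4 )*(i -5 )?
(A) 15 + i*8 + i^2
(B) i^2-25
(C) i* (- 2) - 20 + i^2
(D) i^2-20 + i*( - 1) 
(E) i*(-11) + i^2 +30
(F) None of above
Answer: D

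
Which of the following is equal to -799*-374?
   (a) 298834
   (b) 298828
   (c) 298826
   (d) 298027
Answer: c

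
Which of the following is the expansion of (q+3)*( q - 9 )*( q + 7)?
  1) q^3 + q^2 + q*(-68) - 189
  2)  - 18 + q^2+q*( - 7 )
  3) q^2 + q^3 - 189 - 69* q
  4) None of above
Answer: 3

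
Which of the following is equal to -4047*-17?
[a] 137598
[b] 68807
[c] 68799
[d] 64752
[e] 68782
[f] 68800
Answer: c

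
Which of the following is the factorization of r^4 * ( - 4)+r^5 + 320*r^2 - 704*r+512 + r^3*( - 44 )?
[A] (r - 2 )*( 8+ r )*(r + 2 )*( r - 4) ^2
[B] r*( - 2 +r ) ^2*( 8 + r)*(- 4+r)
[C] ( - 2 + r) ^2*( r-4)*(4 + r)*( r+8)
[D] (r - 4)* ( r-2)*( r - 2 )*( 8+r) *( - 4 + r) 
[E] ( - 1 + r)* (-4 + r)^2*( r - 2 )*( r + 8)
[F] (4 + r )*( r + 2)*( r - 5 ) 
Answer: D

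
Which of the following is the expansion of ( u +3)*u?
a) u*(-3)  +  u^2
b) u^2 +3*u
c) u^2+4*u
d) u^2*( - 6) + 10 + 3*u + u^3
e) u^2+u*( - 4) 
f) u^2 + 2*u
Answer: b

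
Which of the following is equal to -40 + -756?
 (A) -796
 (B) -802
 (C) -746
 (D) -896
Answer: A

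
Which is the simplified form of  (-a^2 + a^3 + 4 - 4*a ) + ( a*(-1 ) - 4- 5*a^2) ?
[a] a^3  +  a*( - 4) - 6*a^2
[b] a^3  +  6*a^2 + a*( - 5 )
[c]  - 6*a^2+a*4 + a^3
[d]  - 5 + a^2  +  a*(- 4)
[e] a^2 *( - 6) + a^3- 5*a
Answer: e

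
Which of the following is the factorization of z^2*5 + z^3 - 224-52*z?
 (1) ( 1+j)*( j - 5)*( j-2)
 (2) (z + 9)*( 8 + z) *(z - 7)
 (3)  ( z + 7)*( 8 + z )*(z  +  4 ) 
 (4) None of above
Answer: 4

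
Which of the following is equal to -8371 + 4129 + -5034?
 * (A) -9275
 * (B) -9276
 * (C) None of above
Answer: B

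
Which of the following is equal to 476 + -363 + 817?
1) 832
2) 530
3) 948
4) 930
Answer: 4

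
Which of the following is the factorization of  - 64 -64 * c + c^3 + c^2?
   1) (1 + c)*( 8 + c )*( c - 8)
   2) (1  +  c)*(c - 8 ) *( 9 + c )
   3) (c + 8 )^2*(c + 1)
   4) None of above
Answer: 1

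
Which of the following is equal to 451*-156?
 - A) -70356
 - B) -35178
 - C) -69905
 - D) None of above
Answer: A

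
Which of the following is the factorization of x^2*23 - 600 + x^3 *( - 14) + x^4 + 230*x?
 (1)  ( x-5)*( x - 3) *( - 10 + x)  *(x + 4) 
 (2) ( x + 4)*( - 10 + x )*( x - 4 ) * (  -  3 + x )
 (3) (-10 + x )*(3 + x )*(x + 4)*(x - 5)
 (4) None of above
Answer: 1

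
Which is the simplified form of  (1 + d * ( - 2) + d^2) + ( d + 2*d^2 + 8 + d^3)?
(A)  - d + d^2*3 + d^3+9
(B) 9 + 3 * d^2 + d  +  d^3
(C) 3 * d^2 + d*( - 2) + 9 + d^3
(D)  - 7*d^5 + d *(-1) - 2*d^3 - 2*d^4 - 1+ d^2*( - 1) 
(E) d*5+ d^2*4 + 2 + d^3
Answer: A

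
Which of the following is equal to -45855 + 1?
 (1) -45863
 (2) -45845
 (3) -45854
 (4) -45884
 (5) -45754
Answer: 3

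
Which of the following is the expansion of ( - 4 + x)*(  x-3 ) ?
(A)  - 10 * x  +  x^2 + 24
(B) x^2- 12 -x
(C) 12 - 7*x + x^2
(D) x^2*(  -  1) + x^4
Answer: C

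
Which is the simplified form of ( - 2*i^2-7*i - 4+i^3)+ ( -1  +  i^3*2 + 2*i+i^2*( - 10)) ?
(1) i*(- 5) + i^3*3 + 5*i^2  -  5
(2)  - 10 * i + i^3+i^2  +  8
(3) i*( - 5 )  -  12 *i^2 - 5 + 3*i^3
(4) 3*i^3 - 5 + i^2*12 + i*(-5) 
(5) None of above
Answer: 3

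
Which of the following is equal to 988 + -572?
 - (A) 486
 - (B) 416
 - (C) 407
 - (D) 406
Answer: B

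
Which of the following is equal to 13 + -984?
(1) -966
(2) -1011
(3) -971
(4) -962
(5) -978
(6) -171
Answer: 3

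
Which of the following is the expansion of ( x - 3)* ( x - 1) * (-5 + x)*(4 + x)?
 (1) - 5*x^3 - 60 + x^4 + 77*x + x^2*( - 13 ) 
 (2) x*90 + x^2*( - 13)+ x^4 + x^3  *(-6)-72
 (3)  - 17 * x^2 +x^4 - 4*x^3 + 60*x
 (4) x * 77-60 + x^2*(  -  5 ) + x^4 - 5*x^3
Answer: 1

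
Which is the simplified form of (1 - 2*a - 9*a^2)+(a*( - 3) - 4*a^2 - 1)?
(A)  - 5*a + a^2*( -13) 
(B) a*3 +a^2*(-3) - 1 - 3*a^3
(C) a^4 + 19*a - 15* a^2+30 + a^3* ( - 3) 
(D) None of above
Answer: A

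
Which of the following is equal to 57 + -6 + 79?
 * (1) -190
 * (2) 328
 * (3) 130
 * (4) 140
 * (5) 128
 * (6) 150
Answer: 3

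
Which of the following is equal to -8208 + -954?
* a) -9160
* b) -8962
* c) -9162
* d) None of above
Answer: c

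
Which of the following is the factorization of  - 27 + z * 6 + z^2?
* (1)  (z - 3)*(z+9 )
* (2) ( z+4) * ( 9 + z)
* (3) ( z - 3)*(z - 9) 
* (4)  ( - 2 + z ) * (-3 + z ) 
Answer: 1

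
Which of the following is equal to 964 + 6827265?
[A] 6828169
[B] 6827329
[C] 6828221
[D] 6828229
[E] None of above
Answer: D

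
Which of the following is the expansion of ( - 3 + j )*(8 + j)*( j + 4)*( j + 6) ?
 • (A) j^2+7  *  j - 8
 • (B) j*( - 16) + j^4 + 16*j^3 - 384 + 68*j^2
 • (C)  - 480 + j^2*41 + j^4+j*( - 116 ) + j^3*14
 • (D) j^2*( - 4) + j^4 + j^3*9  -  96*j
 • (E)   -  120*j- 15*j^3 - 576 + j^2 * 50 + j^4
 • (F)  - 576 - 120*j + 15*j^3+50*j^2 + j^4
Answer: F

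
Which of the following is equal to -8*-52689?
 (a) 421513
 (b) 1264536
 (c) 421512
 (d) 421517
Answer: c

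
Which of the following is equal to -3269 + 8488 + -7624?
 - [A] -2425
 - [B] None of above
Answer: B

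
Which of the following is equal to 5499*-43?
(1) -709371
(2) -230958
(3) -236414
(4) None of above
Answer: 4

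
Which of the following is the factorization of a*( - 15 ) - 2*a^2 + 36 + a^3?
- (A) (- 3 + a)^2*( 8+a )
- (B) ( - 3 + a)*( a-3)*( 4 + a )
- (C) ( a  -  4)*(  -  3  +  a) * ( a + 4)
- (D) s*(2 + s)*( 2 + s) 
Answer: B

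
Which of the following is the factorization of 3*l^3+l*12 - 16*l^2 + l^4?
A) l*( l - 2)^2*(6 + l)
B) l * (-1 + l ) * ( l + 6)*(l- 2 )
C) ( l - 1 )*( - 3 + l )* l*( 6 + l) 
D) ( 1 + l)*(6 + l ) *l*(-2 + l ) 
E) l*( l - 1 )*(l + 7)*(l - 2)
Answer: B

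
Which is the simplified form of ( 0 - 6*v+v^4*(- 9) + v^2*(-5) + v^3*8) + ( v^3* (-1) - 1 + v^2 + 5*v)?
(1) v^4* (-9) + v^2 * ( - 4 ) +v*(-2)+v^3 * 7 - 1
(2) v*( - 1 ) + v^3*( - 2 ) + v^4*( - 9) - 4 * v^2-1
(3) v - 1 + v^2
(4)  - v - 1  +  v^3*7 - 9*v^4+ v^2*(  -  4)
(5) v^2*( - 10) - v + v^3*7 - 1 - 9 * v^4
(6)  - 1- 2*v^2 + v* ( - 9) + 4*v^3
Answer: 4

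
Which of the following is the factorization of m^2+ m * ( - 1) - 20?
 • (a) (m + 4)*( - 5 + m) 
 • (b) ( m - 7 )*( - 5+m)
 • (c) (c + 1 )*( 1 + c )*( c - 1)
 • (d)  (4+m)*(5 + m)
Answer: a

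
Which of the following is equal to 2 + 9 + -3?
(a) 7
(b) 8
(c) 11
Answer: b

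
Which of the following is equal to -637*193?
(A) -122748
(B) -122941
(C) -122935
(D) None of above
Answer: B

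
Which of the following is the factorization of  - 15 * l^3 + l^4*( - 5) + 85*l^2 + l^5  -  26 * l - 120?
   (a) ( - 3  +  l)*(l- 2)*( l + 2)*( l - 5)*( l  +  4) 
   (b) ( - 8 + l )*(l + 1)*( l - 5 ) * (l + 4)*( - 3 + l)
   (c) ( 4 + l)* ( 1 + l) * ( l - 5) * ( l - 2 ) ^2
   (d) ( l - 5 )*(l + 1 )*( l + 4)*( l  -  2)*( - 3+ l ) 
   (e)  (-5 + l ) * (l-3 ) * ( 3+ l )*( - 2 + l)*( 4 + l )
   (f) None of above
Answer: d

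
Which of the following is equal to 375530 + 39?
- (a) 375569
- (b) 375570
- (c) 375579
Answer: a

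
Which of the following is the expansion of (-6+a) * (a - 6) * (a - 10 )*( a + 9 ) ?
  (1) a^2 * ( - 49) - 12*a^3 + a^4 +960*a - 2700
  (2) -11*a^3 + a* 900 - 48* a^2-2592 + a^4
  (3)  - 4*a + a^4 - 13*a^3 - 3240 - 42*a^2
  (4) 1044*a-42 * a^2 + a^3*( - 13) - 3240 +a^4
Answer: 4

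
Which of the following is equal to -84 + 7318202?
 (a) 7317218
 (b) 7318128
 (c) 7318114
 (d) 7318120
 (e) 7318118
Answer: e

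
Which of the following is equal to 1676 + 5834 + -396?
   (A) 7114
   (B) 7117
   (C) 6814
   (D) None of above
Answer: A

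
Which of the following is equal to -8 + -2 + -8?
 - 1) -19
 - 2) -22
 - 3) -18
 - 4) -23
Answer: 3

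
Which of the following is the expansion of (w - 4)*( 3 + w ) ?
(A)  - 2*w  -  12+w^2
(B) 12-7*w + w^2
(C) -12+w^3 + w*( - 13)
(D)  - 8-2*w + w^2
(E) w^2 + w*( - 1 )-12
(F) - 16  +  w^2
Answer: E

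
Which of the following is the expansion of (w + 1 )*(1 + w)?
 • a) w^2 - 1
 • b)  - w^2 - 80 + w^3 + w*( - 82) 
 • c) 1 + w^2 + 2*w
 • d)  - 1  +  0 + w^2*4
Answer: c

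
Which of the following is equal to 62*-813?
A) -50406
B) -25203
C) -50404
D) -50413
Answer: A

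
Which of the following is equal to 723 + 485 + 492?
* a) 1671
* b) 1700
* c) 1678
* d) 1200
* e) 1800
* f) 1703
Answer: b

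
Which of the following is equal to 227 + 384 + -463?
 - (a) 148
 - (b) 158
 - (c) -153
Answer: a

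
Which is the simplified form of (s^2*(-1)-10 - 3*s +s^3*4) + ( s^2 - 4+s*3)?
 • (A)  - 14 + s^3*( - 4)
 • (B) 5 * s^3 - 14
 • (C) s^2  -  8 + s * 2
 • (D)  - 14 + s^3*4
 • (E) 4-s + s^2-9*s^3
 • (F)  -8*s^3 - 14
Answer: D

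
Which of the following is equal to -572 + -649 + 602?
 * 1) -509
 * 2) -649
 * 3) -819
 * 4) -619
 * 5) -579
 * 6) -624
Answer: 4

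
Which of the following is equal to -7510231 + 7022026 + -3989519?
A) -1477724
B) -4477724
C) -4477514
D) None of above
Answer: B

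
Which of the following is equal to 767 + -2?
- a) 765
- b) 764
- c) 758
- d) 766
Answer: a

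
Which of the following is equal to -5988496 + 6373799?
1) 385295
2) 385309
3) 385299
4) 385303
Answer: 4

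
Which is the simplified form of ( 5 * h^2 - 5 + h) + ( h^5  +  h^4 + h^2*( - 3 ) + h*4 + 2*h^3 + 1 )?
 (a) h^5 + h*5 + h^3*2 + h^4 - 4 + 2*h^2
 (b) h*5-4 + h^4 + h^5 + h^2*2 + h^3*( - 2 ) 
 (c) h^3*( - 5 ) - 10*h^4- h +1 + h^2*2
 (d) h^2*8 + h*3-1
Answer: a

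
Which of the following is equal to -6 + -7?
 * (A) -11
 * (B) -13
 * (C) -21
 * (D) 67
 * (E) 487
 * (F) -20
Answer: B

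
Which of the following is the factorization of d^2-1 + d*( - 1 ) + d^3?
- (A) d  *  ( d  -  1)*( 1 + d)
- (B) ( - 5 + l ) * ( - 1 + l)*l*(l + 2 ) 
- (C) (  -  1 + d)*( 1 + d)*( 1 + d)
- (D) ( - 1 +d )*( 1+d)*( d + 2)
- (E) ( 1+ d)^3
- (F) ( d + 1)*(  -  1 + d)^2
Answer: C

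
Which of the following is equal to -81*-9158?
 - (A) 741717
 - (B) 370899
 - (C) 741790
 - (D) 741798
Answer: D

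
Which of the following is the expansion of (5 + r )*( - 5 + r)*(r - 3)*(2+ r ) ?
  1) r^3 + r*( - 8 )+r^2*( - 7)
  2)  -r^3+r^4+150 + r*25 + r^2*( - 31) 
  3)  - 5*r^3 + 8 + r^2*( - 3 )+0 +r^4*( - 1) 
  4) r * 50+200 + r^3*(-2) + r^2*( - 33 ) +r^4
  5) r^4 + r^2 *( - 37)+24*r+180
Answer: 2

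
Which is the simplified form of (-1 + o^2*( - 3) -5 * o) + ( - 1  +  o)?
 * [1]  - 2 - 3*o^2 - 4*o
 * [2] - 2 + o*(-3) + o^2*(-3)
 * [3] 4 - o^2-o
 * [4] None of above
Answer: 1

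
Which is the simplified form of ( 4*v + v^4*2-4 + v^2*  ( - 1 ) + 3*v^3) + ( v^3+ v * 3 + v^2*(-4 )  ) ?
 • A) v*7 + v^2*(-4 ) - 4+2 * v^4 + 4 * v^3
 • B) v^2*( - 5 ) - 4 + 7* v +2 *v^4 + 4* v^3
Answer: B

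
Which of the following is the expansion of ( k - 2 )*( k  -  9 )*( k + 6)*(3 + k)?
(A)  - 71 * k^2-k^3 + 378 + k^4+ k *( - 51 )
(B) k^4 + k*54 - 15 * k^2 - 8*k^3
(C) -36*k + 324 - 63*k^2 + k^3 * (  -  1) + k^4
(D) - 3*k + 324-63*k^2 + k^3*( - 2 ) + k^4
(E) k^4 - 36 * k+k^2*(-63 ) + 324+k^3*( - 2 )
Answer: E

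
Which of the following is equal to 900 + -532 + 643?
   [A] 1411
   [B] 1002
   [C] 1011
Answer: C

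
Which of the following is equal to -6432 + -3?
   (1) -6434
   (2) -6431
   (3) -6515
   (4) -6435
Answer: 4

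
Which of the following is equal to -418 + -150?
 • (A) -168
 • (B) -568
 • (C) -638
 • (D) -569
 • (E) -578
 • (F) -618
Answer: B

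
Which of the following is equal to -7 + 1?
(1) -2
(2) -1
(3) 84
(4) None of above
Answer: 4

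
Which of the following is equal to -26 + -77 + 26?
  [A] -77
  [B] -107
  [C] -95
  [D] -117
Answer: A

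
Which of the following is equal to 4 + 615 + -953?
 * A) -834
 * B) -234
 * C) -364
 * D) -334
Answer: D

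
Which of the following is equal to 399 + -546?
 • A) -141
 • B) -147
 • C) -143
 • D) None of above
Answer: B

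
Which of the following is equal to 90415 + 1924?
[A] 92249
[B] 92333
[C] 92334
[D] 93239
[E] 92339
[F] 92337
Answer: E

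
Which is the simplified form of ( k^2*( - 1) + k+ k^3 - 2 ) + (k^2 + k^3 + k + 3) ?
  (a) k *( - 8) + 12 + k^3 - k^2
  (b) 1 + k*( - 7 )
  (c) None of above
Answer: c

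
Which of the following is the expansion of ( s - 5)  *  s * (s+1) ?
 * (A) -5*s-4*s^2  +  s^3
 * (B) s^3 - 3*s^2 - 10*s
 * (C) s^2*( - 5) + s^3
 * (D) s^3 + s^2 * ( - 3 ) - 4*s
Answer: A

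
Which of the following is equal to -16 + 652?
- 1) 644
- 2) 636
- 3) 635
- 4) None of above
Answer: 2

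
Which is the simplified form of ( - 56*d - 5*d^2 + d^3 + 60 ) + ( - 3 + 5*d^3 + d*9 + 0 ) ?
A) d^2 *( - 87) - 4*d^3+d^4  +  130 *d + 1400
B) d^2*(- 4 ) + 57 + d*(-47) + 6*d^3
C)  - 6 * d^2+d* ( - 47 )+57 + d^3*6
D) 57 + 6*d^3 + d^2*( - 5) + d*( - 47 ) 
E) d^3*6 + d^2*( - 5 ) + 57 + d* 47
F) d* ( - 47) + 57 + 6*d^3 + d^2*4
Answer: D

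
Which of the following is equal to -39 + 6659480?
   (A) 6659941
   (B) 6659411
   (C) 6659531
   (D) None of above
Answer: D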